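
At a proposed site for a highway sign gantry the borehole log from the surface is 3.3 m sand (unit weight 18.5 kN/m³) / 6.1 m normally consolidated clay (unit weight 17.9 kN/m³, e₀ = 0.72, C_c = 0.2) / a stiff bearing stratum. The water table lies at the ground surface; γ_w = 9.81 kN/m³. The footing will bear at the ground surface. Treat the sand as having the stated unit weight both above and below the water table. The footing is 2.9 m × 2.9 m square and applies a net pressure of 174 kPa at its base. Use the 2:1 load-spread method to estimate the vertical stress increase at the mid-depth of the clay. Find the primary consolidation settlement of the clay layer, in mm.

Mid-depth of clay below the ground surface: z = 3.3 + 6.1/2 = 6.35 m.
Total vertical stress at mid-clay: σ_v = 18.5×3.3 + 17.9×3.05 = 115.64 kPa.
Pore pressure: u = 9.81×(6.35 − 0) = 62.294 kPa.
Initial effective stress: σ'_0 = σ_v − u = 115.64 − 62.294 = 53.346 kPa.
Stress increase at mid-clay by the 2:1 spreading method:
Δσ = qBL/((B+z)(L+z)) = 174×2.9×2.9/((2.9+6.35)(2.9+6.35)) = 17.103 kPa
Final effective stress: σ'_f = σ'_0 + Δσ = 53.346 + 17.103 = 70.449 kPa.
Normally consolidated clay, so the full stress increment lies on the virgin compression line:
S_c = C_c·H/(1+e₀)·log₁₀(σ'_f/σ'_0) = 0.2×6.1/(1+0.72)×log₁₀(70.449/53.346)
    = 0.7093 × 0.12077 = 0.08566 m

S_c ≈ 85.7 mm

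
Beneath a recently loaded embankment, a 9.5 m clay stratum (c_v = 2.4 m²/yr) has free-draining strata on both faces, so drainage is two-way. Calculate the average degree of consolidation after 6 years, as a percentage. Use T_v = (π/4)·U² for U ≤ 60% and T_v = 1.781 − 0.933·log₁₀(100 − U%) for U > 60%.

U ≈ 83.2 %

Drainage path length: H_d = H/2 = 4.75 m (double drainage).
T_v = c_v·t/H_d² = 2.4×6/4.75² = 0.63823.
T_v = 0.63823 corresponds to the U > 60% branch:
U = 1 − 10^((1.781 − T_v)/0.933)/100 = 0.8322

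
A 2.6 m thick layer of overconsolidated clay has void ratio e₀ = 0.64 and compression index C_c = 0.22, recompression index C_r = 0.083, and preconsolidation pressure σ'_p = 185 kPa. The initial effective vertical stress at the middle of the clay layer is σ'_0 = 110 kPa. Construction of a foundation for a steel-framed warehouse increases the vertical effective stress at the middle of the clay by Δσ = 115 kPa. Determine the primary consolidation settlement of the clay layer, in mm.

S_c ≈ 59.4 mm

Final effective stress: σ'_f = 110 + 115 = 225 kPa.
σ'_f = 225 > σ'_p = 185 kPa, so the stress path crosses the preconsolidation pressure — recompression up to σ'_p, then virgin compression beyond:
S_c = H/(1+e₀)·[C_r·log₁₀(σ'_p/σ'_0) + C_c·log₁₀(σ'_f/σ'_p)]
    = 2.6/1.64 × [0.083×log₁₀(185/110) + 0.22×log₁₀(225/185)]
    = 1.5854 × [0.01874 + 0.018702] = 0.05936 m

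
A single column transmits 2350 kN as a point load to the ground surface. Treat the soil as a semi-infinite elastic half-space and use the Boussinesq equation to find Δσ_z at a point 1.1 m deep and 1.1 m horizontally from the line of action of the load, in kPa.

Δσ_z ≈ 164 kPa

Boussinesq vertical stress below a point load on an elastic half-space:
Δσ_z = 3P/(2πz²) · [1 + (r/z)²]^(−5/2)
r/z = 1.1/1.1 = 1; [1+(r/z)²]^(−5/2) = 0.17678.
Δσ_z = 3×2350/(2π×1.1²) × 0.17678 = 927.31 × 0.17678 = 163.9 kPa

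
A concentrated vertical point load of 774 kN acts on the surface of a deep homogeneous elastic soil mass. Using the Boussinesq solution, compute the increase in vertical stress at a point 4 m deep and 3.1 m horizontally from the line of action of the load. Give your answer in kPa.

Boussinesq vertical stress below a point load on an elastic half-space:
Δσ_z = 3P/(2πz²) · [1 + (r/z)²]^(−5/2)
r/z = 3.1/4 = 0.775; [1+(r/z)²]^(−5/2) = 0.30851.
Δσ_z = 3×774/(2π×4²) × 0.30851 = 23.097 × 0.30851 = 7.126 kPa

Δσ_z ≈ 7.13 kPa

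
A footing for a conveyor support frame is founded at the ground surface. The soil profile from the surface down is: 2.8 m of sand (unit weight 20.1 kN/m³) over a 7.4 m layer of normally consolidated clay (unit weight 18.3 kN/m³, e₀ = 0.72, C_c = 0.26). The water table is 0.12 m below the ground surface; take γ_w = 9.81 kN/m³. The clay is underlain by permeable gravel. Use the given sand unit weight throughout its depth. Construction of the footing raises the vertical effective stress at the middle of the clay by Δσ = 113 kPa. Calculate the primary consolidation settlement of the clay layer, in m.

Mid-depth of clay below the ground surface: z = 2.8 + 7.4/2 = 6.5 m.
Total vertical stress at mid-clay: σ_v = 20.1×2.8 + 18.3×3.7 = 123.99 kPa.
Pore pressure: u = 9.81×(6.5 − 0.12) = 62.588 kPa.
Initial effective stress: σ'_0 = σ_v − u = 123.99 − 62.588 = 61.402 kPa.
Final effective stress: σ'_f = σ'_0 + Δσ = 61.402 + 113 = 174.4 kPa.
Normally consolidated clay, so the full stress increment lies on the virgin compression line:
S_c = C_c·H/(1+e₀)·log₁₀(σ'_f/σ'_0) = 0.26×7.4/(1+0.72)×log₁₀(174.4/61.402)
    = 1.1186 × 0.45336 = 0.5071 m

S_c ≈ 0.507 m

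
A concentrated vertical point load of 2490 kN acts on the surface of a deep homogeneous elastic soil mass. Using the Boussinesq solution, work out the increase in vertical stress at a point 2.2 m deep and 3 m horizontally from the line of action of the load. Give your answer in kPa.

Δσ_z ≈ 17.8 kPa

Boussinesq vertical stress below a point load on an elastic half-space:
Δσ_z = 3P/(2πz²) · [1 + (r/z)²]^(−5/2)
r/z = 3/2.2 = 1.3636; [1+(r/z)²]^(−5/2) = 0.072322.
Δσ_z = 3×2490/(2π×2.2²) × 0.072322 = 245.64 × 0.072322 = 17.77 kPa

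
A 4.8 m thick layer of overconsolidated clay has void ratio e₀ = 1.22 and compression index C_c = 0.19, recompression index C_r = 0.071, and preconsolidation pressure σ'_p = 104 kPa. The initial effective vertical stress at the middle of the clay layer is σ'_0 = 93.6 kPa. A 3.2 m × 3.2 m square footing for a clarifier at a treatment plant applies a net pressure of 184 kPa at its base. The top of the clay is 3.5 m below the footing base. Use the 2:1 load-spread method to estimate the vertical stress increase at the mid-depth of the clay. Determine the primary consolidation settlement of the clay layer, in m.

S_c ≈ 0.027 m

Mid-depth of clay below the footing base: z = 3.5 + 4.8/2 = 5.9 m.
Stress increase at mid-clay by the 2:1 spreading method:
Δσ = qBL/((B+z)(L+z)) = 184×3.2×3.2/((3.2+5.9)(3.2+5.9)) = 22.753 kPa
Final effective stress: σ'_f = 93.6 + 22.753 = 116.35 kPa.
σ'_f = 116.35 > σ'_p = 104 kPa, so the stress path crosses the preconsolidation pressure — recompression up to σ'_p, then virgin compression beyond:
S_c = H/(1+e₀)·[C_r·log₁₀(σ'_p/σ'_0) + C_c·log₁₀(σ'_f/σ'_p)]
    = 4.8/2.22 × [0.071×log₁₀(104/93.6) + 0.19×log₁₀(116.35/104)]
    = 2.1622 × [0.0032488 + 0.0092593] = 0.02705 m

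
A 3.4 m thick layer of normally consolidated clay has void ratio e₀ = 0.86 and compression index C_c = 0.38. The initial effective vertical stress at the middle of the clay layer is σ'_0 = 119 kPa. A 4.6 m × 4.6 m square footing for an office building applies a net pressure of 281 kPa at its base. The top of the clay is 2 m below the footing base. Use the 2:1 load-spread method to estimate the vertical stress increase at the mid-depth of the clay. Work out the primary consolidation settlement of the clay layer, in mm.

S_c ≈ 165 mm

Mid-depth of clay below the footing base: z = 2 + 3.4/2 = 3.7 m.
Stress increase at mid-clay by the 2:1 spreading method:
Δσ = qBL/((B+z)(L+z)) = 281×4.6×4.6/((4.6+3.7)(4.6+3.7)) = 86.311 kPa
Final effective stress: σ'_f = σ'_0 + Δσ = 119 + 86.311 = 205.31 kPa.
Normally consolidated clay, so the full stress increment lies on the virgin compression line:
S_c = C_c·H/(1+e₀)·log₁₀(σ'_f/σ'_0) = 0.38×3.4/(1+0.86)×log₁₀(205.31/119)
    = 0.69462 × 0.23686 = 0.1645 m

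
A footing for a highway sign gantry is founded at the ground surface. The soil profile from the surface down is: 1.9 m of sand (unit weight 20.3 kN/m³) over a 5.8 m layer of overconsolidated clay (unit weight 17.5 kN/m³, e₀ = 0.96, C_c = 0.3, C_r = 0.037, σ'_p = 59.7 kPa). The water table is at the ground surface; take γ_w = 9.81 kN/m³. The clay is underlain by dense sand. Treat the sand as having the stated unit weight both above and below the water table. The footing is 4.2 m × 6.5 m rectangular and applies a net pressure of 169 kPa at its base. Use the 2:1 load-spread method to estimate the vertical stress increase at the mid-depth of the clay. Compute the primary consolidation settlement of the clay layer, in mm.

Mid-depth of clay below the ground surface: z = 1.9 + 5.8/2 = 4.8 m.
Total vertical stress at mid-clay: σ_v = 20.3×1.9 + 17.5×2.9 = 89.32 kPa.
Pore pressure: u = 9.81×(4.8 − 0) = 47.088 kPa.
Initial effective stress: σ'_0 = σ_v − u = 89.32 − 47.088 = 42.232 kPa.
Stress increase at mid-clay by the 2:1 spreading method:
Δσ = qBL/((B+z)(L+z)) = 169×4.2×6.5/((4.2+4.8)(6.5+4.8)) = 45.366 kPa
Final effective stress: σ'_f = 42.232 + 45.366 = 87.598 kPa.
σ'_f = 87.598 > σ'_p = 59.7 kPa, so the stress path crosses the preconsolidation pressure — recompression up to σ'_p, then virgin compression beyond:
S_c = H/(1+e₀)·[C_r·log₁₀(σ'_p/σ'_0) + C_c·log₁₀(σ'_f/σ'_p)]
    = 5.8/1.96 × [0.037×log₁₀(59.7/42.232) + 0.3×log₁₀(87.598/59.7)]
    = 2.9592 × [0.0055623 + 0.049956] = 0.1643 m

S_c ≈ 164 mm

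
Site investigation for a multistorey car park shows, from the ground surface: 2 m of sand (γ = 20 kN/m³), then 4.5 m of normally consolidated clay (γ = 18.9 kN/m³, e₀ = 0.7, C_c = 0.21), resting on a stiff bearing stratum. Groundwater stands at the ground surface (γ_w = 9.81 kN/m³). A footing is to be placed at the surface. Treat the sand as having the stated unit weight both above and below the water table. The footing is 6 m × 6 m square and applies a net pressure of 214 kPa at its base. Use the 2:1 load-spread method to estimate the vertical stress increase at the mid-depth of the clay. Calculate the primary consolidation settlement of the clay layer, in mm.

Mid-depth of clay below the ground surface: z = 2 + 4.5/2 = 4.25 m.
Total vertical stress at mid-clay: σ_v = 20×2 + 18.9×2.25 = 82.525 kPa.
Pore pressure: u = 9.81×(4.25 − 0) = 41.693 kPa.
Initial effective stress: σ'_0 = σ_v − u = 82.525 − 41.693 = 40.832 kPa.
Stress increase at mid-clay by the 2:1 spreading method:
Δσ = qBL/((B+z)(L+z)) = 214×6×6/((6+4.25)(6+4.25)) = 73.328 kPa
Final effective stress: σ'_f = σ'_0 + Δσ = 40.832 + 73.328 = 114.16 kPa.
Normally consolidated clay, so the full stress increment lies on the virgin compression line:
S_c = C_c·H/(1+e₀)·log₁₀(σ'_f/σ'_0) = 0.21×4.5/(1+0.7)×log₁₀(114.16/40.832)
    = 0.55588 × 0.44651 = 0.2482 m

S_c ≈ 248 mm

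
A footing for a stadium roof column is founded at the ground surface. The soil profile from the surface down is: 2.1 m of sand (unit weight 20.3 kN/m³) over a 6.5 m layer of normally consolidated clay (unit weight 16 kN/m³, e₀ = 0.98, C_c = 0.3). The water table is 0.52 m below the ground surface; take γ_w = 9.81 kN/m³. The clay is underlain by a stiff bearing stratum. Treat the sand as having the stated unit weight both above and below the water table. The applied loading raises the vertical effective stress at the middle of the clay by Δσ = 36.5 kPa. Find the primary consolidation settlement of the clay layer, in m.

Mid-depth of clay below the ground surface: z = 2.1 + 6.5/2 = 5.35 m.
Total vertical stress at mid-clay: σ_v = 20.3×2.1 + 16×3.25 = 94.63 kPa.
Pore pressure: u = 9.81×(5.35 − 0.52) = 47.382 kPa.
Initial effective stress: σ'_0 = σ_v − u = 94.63 − 47.382 = 47.248 kPa.
Final effective stress: σ'_f = σ'_0 + Δσ = 47.248 + 36.5 = 83.748 kPa.
Normally consolidated clay, so the full stress increment lies on the virgin compression line:
S_c = C_c·H/(1+e₀)·log₁₀(σ'_f/σ'_0) = 0.3×6.5/(1+0.98)×log₁₀(83.748/47.248)
    = 0.98485 × 0.24859 = 0.2448 m

S_c ≈ 0.245 m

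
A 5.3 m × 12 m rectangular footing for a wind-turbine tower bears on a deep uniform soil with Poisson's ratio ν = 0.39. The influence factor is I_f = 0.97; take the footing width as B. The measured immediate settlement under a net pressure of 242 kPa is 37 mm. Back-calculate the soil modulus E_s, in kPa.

S_e = q·B·(1−ν²)/E_s · I_f  ⇒  E_s = q·B·(1−ν²)·I_f / S_e.
E_s = 242 × 5.3 × 0.8479 × 0.97 / 0.037 = 28510 kPa

E_s ≈ 28500 kPa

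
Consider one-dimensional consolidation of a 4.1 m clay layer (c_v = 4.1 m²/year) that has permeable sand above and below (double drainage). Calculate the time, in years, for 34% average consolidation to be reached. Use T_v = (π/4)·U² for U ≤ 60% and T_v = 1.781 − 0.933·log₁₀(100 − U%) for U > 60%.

Drainage path length: H_d = H/2 = 2.05 m (double drainage).
U ≤ 60%: T_v = (π/4)·U² = (π/4)×0.34² = 0.090792.
t = T_v·H_d²/c_v = 0.090792×2.05²/4.1 = 0.09306 years.

t ≈ 0.0931 years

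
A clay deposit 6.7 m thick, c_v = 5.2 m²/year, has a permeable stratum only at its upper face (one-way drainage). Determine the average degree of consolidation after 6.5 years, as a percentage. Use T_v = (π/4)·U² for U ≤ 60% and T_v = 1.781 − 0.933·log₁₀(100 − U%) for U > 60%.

Drainage path length: H_d = H = 6.7 m (single drainage).
T_v = c_v·t/H_d² = 5.2×6.5/6.7² = 0.75295.
T_v = 0.75295 corresponds to the U > 60% branch:
U = 1 − 10^((1.781 − T_v)/0.933)/100 = 0.8736

U ≈ 87.4 %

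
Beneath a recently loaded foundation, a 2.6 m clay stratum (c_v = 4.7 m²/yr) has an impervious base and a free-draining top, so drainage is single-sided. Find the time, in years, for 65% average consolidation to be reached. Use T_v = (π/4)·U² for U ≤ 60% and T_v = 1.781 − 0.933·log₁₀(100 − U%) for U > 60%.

Drainage path length: H_d = H = 2.6 m (single drainage).
U > 60%: T_v = 1.781 − 0.933·log₁₀(100 − 65) = 0.34038.
t = T_v·H_d²/c_v = 0.34038×2.6²/4.7 = 0.4896 years.

t ≈ 0.49 years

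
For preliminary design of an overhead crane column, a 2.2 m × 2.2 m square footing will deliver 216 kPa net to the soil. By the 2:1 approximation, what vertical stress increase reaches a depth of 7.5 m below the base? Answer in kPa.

Δσ_z ≈ 11.1 kPa

By the 2:1 method the load spreads at 1 horizontal : 2 vertical, so at depth z the loaded area has grown by z in each plan dimension:
Δσ = qBL/((B+z)(L+z)) = 216×2.2×2.2/((2.2+7.5)(2.2+7.5)) = 11.111 kPa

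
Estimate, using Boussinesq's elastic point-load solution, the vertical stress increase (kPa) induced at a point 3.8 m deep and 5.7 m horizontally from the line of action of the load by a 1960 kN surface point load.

Δσ_z ≈ 3.4 kPa

Boussinesq vertical stress below a point load on an elastic half-space:
Δσ_z = 3P/(2πz²) · [1 + (r/z)²]^(−5/2)
r/z = 5.7/3.8 = 1.5; [1+(r/z)²]^(−5/2) = 0.052516.
Δσ_z = 3×1960/(2π×3.8²) × 0.052516 = 64.808 × 0.052516 = 3.403 kPa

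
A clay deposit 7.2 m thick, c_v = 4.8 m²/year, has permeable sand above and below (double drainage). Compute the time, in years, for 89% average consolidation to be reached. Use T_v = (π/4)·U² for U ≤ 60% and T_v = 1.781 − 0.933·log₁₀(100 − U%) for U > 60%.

Drainage path length: H_d = H/2 = 3.6 m (double drainage).
U > 60%: T_v = 1.781 − 0.933·log₁₀(100 − 89) = 0.80938.
t = T_v·H_d²/c_v = 0.80938×3.6²/4.8 = 2.185 years.

t ≈ 2.19 years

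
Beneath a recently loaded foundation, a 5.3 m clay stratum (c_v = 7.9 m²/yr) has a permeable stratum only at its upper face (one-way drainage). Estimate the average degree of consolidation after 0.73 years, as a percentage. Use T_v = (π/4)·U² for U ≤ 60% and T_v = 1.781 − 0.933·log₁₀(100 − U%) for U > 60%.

Drainage path length: H_d = H = 5.3 m (single drainage).
T_v = c_v·t/H_d² = 7.9×0.73/5.3² = 0.2053.
T_v = 0.2053 corresponds to the U ≤ 60% branch:
U = √(4T_v/π) = 0.5113

U ≈ 51.1 %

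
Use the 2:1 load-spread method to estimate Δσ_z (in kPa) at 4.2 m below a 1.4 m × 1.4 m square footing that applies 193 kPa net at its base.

By the 2:1 method the load spreads at 1 horizontal : 2 vertical, so at depth z the loaded area has grown by z in each plan dimension:
Δσ = qBL/((B+z)(L+z)) = 193×1.4×1.4/((1.4+4.2)(1.4+4.2)) = 12.062 kPa

Δσ_z ≈ 12.1 kPa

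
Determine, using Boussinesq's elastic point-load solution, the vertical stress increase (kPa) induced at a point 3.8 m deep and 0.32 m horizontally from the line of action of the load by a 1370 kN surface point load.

Δσ_z ≈ 44.5 kPa

Boussinesq vertical stress below a point load on an elastic half-space:
Δσ_z = 3P/(2πz²) · [1 + (r/z)²]^(−5/2)
r/z = 0.32/3.8 = 0.084211; [1+(r/z)²]^(−5/2) = 0.98249.
Δσ_z = 3×1370/(2π×3.8²) × 0.98249 = 45.3 × 0.98249 = 44.51 kPa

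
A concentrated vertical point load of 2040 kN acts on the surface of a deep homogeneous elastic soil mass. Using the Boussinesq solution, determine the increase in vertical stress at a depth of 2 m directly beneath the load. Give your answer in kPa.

Boussinesq vertical stress below a point load on an elastic half-space:
Δσ_z = 3P/(2πz²) · [1 + (r/z)²]^(−5/2)
r/z = 0/2 = 0; [1+(r/z)²]^(−5/2) = 1.
Δσ_z = 3×2040/(2π×2²) × 1 = 243.51 × 1 = 243.5 kPa

Δσ_z ≈ 244 kPa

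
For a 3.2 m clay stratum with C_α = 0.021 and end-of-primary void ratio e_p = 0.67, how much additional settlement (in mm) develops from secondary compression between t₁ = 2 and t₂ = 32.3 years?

Secondary compression: S_s = C_α·H/(1+e_p)·log₁₀(t₂/t₁)
S_s = 0.021×3.2/(1+0.67)×log₁₀(32.3/2)
    = 0.04024 × 1.208 = 0.04862 m

S_s ≈ 48.6 mm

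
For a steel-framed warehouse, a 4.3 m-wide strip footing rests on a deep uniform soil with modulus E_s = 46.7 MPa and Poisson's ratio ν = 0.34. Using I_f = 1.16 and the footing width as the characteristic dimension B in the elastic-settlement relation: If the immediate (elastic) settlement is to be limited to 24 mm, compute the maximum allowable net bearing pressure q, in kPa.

E_s = 46.7 MPa = 46700 kPa.
S_e = q·B·(1−ν²)/E_s · I_f  ⇒  q = S_e·E_s / (B·(1−ν²)·I_f).
q = 0.024 × 46700 / (4.3 × 0.8844 × 1.16) = 254.1 kPa

q ≈ 254 kPa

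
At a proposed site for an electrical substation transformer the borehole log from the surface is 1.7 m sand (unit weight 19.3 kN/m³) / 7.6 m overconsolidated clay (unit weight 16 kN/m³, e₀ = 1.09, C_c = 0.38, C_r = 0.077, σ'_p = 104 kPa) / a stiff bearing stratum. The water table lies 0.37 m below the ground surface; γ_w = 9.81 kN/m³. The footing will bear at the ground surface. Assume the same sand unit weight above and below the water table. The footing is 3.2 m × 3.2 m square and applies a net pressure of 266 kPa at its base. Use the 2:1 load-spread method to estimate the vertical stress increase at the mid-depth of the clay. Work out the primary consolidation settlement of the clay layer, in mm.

S_c ≈ 73.6 mm

Mid-depth of clay below the ground surface: z = 1.7 + 7.6/2 = 5.5 m.
Total vertical stress at mid-clay: σ_v = 19.3×1.7 + 16×3.8 = 93.61 kPa.
Pore pressure: u = 9.81×(5.5 − 0.37) = 50.325 kPa.
Initial effective stress: σ'_0 = σ_v − u = 93.61 − 50.325 = 43.285 kPa.
Stress increase at mid-clay by the 2:1 spreading method:
Δσ = qBL/((B+z)(L+z)) = 266×3.2×3.2/((3.2+5.5)(3.2+5.5)) = 35.987 kPa
Final effective stress: σ'_f = 43.285 + 35.987 = 79.272 kPa.
σ'_f = 79.272 ≤ σ'_p = 104 kPa, so the clay remains overconsolidated and only the recompression index applies:
S_c = C_r·H/(1+e₀)·log₁₀(σ'_f/σ'_0) = 0.077×7.6/2.09×log₁₀(79.272/43.285)
    = 0.28 × 0.26278 = 0.07358 m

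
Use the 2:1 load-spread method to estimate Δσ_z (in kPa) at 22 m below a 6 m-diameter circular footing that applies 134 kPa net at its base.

By the 2:1 method the load spreads at 1 horizontal : 2 vertical, so at depth z the loaded area has grown by z in each plan dimension:
Δσ ≈ qD²/(D+z)² = 134×6²/(6+22)² = 6.1531 kPa

Δσ_z ≈ 6.15 kPa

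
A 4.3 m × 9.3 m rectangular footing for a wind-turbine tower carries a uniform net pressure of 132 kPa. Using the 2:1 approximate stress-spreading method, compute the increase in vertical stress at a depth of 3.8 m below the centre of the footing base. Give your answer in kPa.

Δσ_z ≈ 49.7 kPa

By the 2:1 method the load spreads at 1 horizontal : 2 vertical, so at depth z the loaded area has grown by z in each plan dimension:
Δσ = qBL/((B+z)(L+z)) = 132×4.3×9.3/((4.3+3.8)(9.3+3.8)) = 49.747 kPa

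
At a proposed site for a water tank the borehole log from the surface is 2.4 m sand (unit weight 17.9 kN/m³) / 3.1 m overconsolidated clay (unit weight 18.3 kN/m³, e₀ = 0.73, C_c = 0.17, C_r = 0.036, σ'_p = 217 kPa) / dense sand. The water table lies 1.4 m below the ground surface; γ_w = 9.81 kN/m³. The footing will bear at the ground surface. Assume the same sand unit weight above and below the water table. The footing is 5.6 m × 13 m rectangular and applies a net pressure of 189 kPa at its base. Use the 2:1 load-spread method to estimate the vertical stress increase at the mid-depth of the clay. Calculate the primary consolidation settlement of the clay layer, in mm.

Mid-depth of clay below the ground surface: z = 2.4 + 3.1/2 = 3.95 m.
Total vertical stress at mid-clay: σ_v = 17.9×2.4 + 18.3×1.55 = 71.325 kPa.
Pore pressure: u = 9.81×(3.95 − 1.4) = 25.015 kPa.
Initial effective stress: σ'_0 = σ_v − u = 71.325 − 25.015 = 46.31 kPa.
Stress increase at mid-clay by the 2:1 spreading method:
Δσ = qBL/((B+z)(L+z)) = 189×5.6×13/((5.6+3.95)(13+3.95)) = 85 kPa
Final effective stress: σ'_f = 46.31 + 85 = 131.31 kPa.
σ'_f = 131.31 ≤ σ'_p = 217 kPa, so the clay remains overconsolidated and only the recompression index applies:
S_c = C_r·H/(1+e₀)·log₁₀(σ'_f/σ'_0) = 0.036×3.1/1.73×log₁₀(131.31/46.31)
    = 0.064508 × 0.45262 = 0.0292 m

S_c ≈ 29.2 mm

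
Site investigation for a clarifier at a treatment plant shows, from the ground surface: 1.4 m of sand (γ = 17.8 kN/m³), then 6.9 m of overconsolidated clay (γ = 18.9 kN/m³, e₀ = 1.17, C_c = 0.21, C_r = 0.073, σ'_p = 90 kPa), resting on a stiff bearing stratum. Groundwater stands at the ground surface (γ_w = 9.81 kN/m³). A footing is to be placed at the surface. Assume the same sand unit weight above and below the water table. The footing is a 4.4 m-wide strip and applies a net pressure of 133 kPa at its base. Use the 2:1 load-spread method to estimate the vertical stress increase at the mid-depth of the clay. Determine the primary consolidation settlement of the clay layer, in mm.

Mid-depth of clay below the ground surface: z = 1.4 + 6.9/2 = 4.85 m.
Total vertical stress at mid-clay: σ_v = 17.8×1.4 + 18.9×3.45 = 90.125 kPa.
Pore pressure: u = 9.81×(4.85 − 0) = 47.578 kPa.
Initial effective stress: σ'_0 = σ_v − u = 90.125 − 47.578 = 42.547 kPa.
Stress increase at mid-clay by the 2:1 spreading method:
Δσ = qB/(B+z) = 133×4.4/(4.4+4.85) = 63.265 kPa
Final effective stress: σ'_f = 42.547 + 63.265 = 105.81 kPa.
σ'_f = 105.81 > σ'_p = 90 kPa, so the stress path crosses the preconsolidation pressure — recompression up to σ'_p, then virgin compression beyond:
S_c = H/(1+e₀)·[C_r·log₁₀(σ'_p/σ'_0) + C_c·log₁₀(σ'_f/σ'_p)]
    = 6.9/2.17 × [0.073×log₁₀(90/42.547) + 0.21×log₁₀(105.81/90)]
    = 3.1797 × [0.023752 + 0.01476] = 0.1225 m

S_c ≈ 122 mm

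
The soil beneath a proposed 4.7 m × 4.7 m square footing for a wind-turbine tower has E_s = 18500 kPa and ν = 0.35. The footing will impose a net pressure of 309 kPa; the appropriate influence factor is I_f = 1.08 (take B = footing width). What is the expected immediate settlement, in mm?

S_e ≈ 74.4 mm

Immediate (elastic) settlement: S_e = q·B·(1−ν²)/E_s · I_f.
S_e = 309 × 4.7 × (1 − 0.35²) / 18500 × 1.08
    = 309 × 4.7 × 0.8775 / 18500 × 1.08
    = 0.0744 m = 74.4 mm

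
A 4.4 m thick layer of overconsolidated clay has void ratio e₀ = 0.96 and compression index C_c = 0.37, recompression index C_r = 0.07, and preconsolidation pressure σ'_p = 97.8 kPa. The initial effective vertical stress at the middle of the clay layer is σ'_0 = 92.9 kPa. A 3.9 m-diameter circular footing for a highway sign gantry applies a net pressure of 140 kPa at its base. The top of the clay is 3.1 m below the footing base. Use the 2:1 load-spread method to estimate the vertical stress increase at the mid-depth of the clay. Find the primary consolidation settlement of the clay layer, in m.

S_c ≈ 0.0714 m

Mid-depth of clay below the footing base: z = 3.1 + 4.4/2 = 5.3 m.
Stress increase at mid-clay by the 2:1 spreading method:
Δσ ≈ qD²/(D+z)² = 140×3.9²/(3.9+5.3)² = 25.158 kPa
Final effective stress: σ'_f = 92.9 + 25.158 = 118.06 kPa.
σ'_f = 118.06 > σ'_p = 97.8 kPa, so the stress path crosses the preconsolidation pressure — recompression up to σ'_p, then virgin compression beyond:
S_c = H/(1+e₀)·[C_r·log₁₀(σ'_p/σ'_0) + C_c·log₁₀(σ'_f/σ'_p)]
    = 4.4/1.96 × [0.07×log₁₀(97.8/92.9) + 0.37×log₁₀(118.06/97.8)]
    = 2.2449 × [0.0015626 + 0.030253] = 0.07142 m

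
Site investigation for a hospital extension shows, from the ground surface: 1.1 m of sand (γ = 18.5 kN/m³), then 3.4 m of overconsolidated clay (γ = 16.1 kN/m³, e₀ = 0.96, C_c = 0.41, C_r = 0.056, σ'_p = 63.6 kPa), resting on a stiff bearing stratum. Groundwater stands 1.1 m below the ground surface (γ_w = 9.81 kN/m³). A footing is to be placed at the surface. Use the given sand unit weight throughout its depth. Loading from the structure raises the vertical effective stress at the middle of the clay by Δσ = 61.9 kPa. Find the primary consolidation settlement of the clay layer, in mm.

S_c ≈ 147 mm

Mid-depth of clay below the ground surface: z = 1.1 + 3.4/2 = 2.8 m.
Total vertical stress at mid-clay: σ_v = 18.5×1.1 + 16.1×1.7 = 47.72 kPa.
Pore pressure: u = 9.81×(2.8 − 1.1) = 16.677 kPa.
Initial effective stress: σ'_0 = σ_v − u = 47.72 − 16.677 = 31.043 kPa.
Final effective stress: σ'_f = 31.043 + 61.9 = 92.943 kPa.
σ'_f = 92.943 > σ'_p = 63.6 kPa, so the stress path crosses the preconsolidation pressure — recompression up to σ'_p, then virgin compression beyond:
S_c = H/(1+e₀)·[C_r·log₁₀(σ'_p/σ'_0) + C_c·log₁₀(σ'_f/σ'_p)]
    = 3.4/1.96 × [0.056×log₁₀(63.6/31.043) + 0.41×log₁₀(92.943/63.6)]
    = 1.7347 × [0.017444 + 0.067551] = 0.1474 m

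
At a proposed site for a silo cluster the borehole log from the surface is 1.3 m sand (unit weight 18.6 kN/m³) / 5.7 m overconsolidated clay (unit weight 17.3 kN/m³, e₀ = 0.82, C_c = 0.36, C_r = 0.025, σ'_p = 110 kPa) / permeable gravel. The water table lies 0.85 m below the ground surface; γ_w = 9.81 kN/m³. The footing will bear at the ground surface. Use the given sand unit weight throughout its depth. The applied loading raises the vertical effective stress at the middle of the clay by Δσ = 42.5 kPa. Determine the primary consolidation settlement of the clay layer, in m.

Mid-depth of clay below the ground surface: z = 1.3 + 5.7/2 = 4.15 m.
Total vertical stress at mid-clay: σ_v = 18.6×1.3 + 17.3×2.85 = 73.485 kPa.
Pore pressure: u = 9.81×(4.15 − 0.85) = 32.373 kPa.
Initial effective stress: σ'_0 = σ_v − u = 73.485 − 32.373 = 41.112 kPa.
Final effective stress: σ'_f = 41.112 + 42.5 = 83.612 kPa.
σ'_f = 83.612 ≤ σ'_p = 110 kPa, so the clay remains overconsolidated and only the recompression index applies:
S_c = C_r·H/(1+e₀)·log₁₀(σ'_f/σ'_0) = 0.025×5.7/1.82×log₁₀(83.612/41.112)
    = 0.078298 × 0.3083 = 0.02414 m

S_c ≈ 0.0241 m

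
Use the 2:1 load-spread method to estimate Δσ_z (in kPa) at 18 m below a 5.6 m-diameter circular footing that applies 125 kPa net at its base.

By the 2:1 method the load spreads at 1 horizontal : 2 vertical, so at depth z the loaded area has grown by z in each plan dimension:
Δσ ≈ qD²/(D+z)² = 125×5.6²/(5.6+18)² = 7.0382 kPa

Δσ_z ≈ 7.04 kPa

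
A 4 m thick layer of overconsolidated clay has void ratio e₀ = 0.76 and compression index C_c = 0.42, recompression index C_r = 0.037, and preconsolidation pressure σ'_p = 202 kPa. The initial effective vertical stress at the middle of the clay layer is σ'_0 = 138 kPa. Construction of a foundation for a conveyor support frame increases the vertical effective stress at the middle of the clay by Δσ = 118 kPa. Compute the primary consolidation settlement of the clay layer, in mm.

S_c ≈ 112 mm

Final effective stress: σ'_f = 138 + 118 = 256 kPa.
σ'_f = 256 > σ'_p = 202 kPa, so the stress path crosses the preconsolidation pressure — recompression up to σ'_p, then virgin compression beyond:
S_c = H/(1+e₀)·[C_r·log₁₀(σ'_p/σ'_0) + C_c·log₁₀(σ'_f/σ'_p)]
    = 4/1.76 × [0.037×log₁₀(202/138) + 0.42×log₁₀(256/202)]
    = 2.2727 × [0.0061225 + 0.043213] = 0.1121 m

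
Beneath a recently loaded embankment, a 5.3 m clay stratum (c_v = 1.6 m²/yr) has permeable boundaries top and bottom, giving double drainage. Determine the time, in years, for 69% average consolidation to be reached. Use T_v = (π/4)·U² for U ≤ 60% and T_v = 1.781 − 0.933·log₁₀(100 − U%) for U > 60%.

t ≈ 1.71 years

Drainage path length: H_d = H/2 = 2.65 m (double drainage).
U > 60%: T_v = 1.781 − 0.933·log₁₀(100 − 69) = 0.38956.
t = T_v·H_d²/c_v = 0.38956×2.65²/1.6 = 1.71 years.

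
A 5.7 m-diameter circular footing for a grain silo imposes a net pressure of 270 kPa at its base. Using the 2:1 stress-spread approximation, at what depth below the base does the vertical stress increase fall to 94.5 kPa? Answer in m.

2:1 spreading — at depth z the loaded area has grown by z in each plan dimension:
qD²/(D+z)² = Δσ_z ⇒ z = D(√(q/Δσ_z) − 1) = 5.7×(√(270/94.5) − 1) = 3.935 m

z ≈ 3.93 m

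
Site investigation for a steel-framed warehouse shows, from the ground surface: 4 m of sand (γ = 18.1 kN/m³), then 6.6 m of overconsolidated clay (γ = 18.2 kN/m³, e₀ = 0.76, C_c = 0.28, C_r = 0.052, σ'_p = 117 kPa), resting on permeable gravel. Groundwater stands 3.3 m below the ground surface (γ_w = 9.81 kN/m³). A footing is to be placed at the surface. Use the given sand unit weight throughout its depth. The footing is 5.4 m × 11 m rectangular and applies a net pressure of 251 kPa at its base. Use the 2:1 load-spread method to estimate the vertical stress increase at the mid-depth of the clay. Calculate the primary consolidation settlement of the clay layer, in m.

S_c ≈ 0.154 m

Mid-depth of clay below the ground surface: z = 4 + 6.6/2 = 7.3 m.
Total vertical stress at mid-clay: σ_v = 18.1×4 + 18.2×3.3 = 132.46 kPa.
Pore pressure: u = 9.81×(7.3 − 3.3) = 39.24 kPa.
Initial effective stress: σ'_0 = σ_v − u = 132.46 − 39.24 = 93.22 kPa.
Stress increase at mid-clay by the 2:1 spreading method:
Δσ = qBL/((B+z)(L+z)) = 251×5.4×11/((5.4+7.3)(11+7.3)) = 64.151 kPa
Final effective stress: σ'_f = 93.22 + 64.151 = 157.37 kPa.
σ'_f = 157.37 > σ'_p = 117 kPa, so the stress path crosses the preconsolidation pressure — recompression up to σ'_p, then virgin compression beyond:
S_c = H/(1+e₀)·[C_r·log₁₀(σ'_p/σ'_0) + C_c·log₁₀(σ'_f/σ'_p)]
    = 6.6/1.76 × [0.052×log₁₀(117/93.22) + 0.28×log₁₀(157.37/117)]
    = 3.75 × [0.0051312 + 0.036046] = 0.1544 m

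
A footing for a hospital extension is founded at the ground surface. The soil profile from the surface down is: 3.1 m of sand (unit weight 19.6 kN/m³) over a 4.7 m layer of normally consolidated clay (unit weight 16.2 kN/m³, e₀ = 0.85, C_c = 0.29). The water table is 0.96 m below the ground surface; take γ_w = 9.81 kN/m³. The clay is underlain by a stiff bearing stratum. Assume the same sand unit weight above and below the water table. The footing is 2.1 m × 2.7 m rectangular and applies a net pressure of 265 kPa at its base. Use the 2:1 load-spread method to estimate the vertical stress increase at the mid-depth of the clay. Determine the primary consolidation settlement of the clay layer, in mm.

S_c ≈ 118 mm

Mid-depth of clay below the ground surface: z = 3.1 + 4.7/2 = 5.45 m.
Total vertical stress at mid-clay: σ_v = 19.6×3.1 + 16.2×2.35 = 98.83 kPa.
Pore pressure: u = 9.81×(5.45 − 0.96) = 44.047 kPa.
Initial effective stress: σ'_0 = σ_v − u = 98.83 − 44.047 = 54.783 kPa.
Stress increase at mid-clay by the 2:1 spreading method:
Δσ = qBL/((B+z)(L+z)) = 265×2.1×2.7/((2.1+5.45)(2.7+5.45)) = 24.419 kPa
Final effective stress: σ'_f = σ'_0 + Δσ = 54.783 + 24.419 = 79.202 kPa.
Normally consolidated clay, so the full stress increment lies on the virgin compression line:
S_c = C_c·H/(1+e₀)·log₁₀(σ'_f/σ'_0) = 0.29×4.7/(1+0.85)×log₁₀(79.202/54.783)
    = 0.73676 × 0.16009 = 0.1179 m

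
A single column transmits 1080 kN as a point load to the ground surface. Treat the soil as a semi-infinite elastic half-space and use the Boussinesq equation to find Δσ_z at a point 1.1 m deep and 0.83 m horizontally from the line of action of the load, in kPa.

Boussinesq vertical stress below a point load on an elastic half-space:
Δσ_z = 3P/(2πz²) · [1 + (r/z)²]^(−5/2)
r/z = 0.83/1.1 = 0.75455; [1+(r/z)²]^(−5/2) = 0.32412.
Δσ_z = 3×1080/(2π×1.1²) × 0.32412 = 426.17 × 0.32412 = 138.1 kPa

Δσ_z ≈ 138 kPa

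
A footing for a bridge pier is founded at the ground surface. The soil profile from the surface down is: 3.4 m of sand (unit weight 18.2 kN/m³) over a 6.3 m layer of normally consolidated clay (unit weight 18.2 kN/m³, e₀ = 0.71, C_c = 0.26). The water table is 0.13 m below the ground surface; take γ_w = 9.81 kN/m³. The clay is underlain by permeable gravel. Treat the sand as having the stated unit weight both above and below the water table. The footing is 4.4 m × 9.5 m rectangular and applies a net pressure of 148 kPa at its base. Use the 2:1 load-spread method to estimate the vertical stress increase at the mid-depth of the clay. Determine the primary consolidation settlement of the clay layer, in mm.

S_c ≈ 202 mm

Mid-depth of clay below the ground surface: z = 3.4 + 6.3/2 = 6.55 m.
Total vertical stress at mid-clay: σ_v = 18.2×3.4 + 18.2×3.15 = 119.21 kPa.
Pore pressure: u = 9.81×(6.55 − 0.13) = 62.98 kPa.
Initial effective stress: σ'_0 = σ_v − u = 119.21 − 62.98 = 56.23 kPa.
Stress increase at mid-clay by the 2:1 spreading method:
Δσ = qBL/((B+z)(L+z)) = 148×4.4×9.5/((4.4+6.55)(9.5+6.55)) = 35.201 kPa
Final effective stress: σ'_f = σ'_0 + Δσ = 56.23 + 35.201 = 91.431 kPa.
Normally consolidated clay, so the full stress increment lies on the virgin compression line:
S_c = C_c·H/(1+e₀)·log₁₀(σ'_f/σ'_0) = 0.26×6.3/(1+0.71)×log₁₀(91.431/56.23)
    = 0.95789 × 0.21113 = 0.2022 m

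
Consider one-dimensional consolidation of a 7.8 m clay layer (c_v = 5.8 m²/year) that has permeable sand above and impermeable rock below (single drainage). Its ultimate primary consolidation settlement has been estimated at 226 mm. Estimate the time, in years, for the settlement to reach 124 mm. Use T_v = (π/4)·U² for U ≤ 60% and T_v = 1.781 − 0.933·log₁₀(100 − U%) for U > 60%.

Drainage path length: H_d = H = 7.8 m (single drainage).
U = S(t)/S_ult = 124/226 = 0.5487.
U ≤ 60%: T_v = (π/4)·U² = (π/4)×0.54867² = 0.23644.
t = T_v·H_d²/c_v = 0.23644×7.8²/5.8 = 2.48 years.

t ≈ 2.48 years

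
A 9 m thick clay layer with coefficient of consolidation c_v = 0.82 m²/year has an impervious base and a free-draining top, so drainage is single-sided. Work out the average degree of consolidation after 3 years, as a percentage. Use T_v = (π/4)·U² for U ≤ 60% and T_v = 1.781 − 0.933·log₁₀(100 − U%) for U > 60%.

Drainage path length: H_d = H = 9 m (single drainage).
T_v = c_v·t/H_d² = 0.82×3/9² = 0.03037.
T_v = 0.03037 corresponds to the U ≤ 60% branch:
U = √(4T_v/π) = 0.1966

U ≈ 19.7 %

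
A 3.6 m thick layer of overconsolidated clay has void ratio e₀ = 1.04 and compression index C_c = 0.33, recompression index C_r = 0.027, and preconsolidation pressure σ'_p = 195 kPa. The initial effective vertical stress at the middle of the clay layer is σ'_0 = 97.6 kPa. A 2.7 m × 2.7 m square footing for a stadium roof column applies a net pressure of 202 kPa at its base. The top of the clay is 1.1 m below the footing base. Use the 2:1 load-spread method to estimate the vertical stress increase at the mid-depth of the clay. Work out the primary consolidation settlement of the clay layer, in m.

S_c ≈ 0.00813 m

Mid-depth of clay below the footing base: z = 1.1 + 3.6/2 = 2.9 m.
Stress increase at mid-clay by the 2:1 spreading method:
Δσ = qBL/((B+z)(L+z)) = 202×2.7×2.7/((2.7+2.9)(2.7+2.9)) = 46.957 kPa
Final effective stress: σ'_f = 97.6 + 46.957 = 144.56 kPa.
σ'_f = 144.56 ≤ σ'_p = 195 kPa, so the clay remains overconsolidated and only the recompression index applies:
S_c = C_r·H/(1+e₀)·log₁₀(σ'_f/σ'_0) = 0.027×3.6/2.04×log₁₀(144.56/97.6)
    = 0.047647 × 0.1706 = 0.008129 m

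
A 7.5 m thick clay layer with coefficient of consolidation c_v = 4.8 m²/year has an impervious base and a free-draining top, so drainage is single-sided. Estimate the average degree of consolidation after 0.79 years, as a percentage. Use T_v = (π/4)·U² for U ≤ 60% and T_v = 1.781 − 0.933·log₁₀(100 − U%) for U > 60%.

Drainage path length: H_d = H = 7.5 m (single drainage).
T_v = c_v·t/H_d² = 4.8×0.79/7.5² = 0.067413.
T_v = 0.067413 corresponds to the U ≤ 60% branch:
U = √(4T_v/π) = 0.293

U ≈ 29.3 %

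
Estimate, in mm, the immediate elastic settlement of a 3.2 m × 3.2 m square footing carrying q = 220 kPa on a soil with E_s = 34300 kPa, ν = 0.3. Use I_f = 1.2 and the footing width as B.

S_e ≈ 22.4 mm

Immediate (elastic) settlement: S_e = q·B·(1−ν²)/E_s · I_f.
S_e = 220 × 3.2 × (1 − 0.3²) / 34300 × 1.2
    = 220 × 3.2 × 0.91 / 34300 × 1.2
    = 0.02241 m = 22.41 mm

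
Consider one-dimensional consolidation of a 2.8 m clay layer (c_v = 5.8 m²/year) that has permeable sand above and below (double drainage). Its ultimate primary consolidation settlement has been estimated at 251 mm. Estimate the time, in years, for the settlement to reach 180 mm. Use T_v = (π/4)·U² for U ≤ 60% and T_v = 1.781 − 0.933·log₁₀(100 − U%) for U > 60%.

t ≈ 0.144 years

Drainage path length: H_d = H/2 = 1.4 m (double drainage).
U = S(t)/S_ult = 180/251 = 0.7171.
U > 60%: T_v = 1.781 − 0.933·log₁₀(100 − 71.713) = 0.42667.
t = T_v·H_d²/c_v = 0.42667×1.4²/5.8 = 0.1442 years.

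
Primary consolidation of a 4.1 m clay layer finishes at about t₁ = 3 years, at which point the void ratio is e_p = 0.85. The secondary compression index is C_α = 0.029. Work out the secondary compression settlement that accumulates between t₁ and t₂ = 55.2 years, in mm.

S_s ≈ 81.3 mm

Secondary compression: S_s = C_α·H/(1+e_p)·log₁₀(t₂/t₁)
S_s = 0.029×4.1/(1+0.85)×log₁₀(55.2/3)
    = 0.06427 × 1.265 = 0.08129 m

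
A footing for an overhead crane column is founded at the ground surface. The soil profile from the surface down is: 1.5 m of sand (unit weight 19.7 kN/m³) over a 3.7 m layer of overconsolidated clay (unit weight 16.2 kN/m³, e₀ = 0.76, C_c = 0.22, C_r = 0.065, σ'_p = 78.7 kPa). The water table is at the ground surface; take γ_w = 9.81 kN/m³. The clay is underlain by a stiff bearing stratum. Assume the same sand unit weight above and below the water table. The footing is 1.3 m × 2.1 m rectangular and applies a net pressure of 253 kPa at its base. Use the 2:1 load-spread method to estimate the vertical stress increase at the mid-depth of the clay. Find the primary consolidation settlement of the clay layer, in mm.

S_c ≈ 41.8 mm

Mid-depth of clay below the ground surface: z = 1.5 + 3.7/2 = 3.35 m.
Total vertical stress at mid-clay: σ_v = 19.7×1.5 + 16.2×1.85 = 59.52 kPa.
Pore pressure: u = 9.81×(3.35 − 0) = 32.864 kPa.
Initial effective stress: σ'_0 = σ_v − u = 59.52 − 32.864 = 26.656 kPa.
Stress increase at mid-clay by the 2:1 spreading method:
Δσ = qBL/((B+z)(L+z)) = 253×1.3×2.1/((1.3+3.35)(2.1+3.35)) = 27.254 kPa
Final effective stress: σ'_f = 26.656 + 27.254 = 53.91 kPa.
σ'_f = 53.91 ≤ σ'_p = 78.7 kPa, so the clay remains overconsolidated and only the recompression index applies:
S_c = C_r·H/(1+e₀)·log₁₀(σ'_f/σ'_0) = 0.065×3.7/1.76×log₁₀(53.91/26.656)
    = 0.13665 × 0.30587 = 0.0418 m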